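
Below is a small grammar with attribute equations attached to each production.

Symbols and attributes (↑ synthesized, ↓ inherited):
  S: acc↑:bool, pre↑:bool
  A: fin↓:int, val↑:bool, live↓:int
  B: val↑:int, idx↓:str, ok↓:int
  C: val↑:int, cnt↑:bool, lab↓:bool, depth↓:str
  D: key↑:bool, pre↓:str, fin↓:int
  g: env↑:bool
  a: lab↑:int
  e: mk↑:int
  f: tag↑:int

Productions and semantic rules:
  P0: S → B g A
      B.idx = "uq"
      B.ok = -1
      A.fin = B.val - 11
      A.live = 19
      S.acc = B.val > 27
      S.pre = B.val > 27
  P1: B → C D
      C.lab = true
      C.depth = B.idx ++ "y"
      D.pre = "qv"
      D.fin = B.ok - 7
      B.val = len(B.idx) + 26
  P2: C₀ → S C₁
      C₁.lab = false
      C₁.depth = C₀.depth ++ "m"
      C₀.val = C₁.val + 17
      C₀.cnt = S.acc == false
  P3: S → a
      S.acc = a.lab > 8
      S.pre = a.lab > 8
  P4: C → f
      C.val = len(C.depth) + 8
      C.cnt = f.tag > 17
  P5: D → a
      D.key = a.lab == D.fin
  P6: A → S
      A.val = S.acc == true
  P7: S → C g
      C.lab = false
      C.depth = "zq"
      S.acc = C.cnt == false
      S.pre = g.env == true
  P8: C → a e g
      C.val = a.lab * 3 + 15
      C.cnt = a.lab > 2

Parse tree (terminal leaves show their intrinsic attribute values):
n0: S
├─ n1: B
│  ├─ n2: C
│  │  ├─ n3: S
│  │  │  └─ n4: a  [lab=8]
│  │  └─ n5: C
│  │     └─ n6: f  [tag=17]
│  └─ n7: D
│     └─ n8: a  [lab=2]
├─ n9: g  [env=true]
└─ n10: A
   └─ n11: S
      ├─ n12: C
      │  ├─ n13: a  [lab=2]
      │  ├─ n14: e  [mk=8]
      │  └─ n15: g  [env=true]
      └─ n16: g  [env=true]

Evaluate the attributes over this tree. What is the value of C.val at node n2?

1. n1.idx = "uq"  ["uq"]
2. n1.ok = -1  [-1]
3. n2.lab = true  [true]
4. n2.depth = "uqy"  [B.idx ++ "y"]
5. n4.lab = 8  [terminal]
6. n3.acc = false  [a.lab > 8]
7. n3.pre = false  [a.lab > 8]
8. n5.lab = false  [false]
9. n5.depth = "uqym"  [C₀.depth ++ "m"]
10. n6.tag = 17  [terminal]
11. n5.val = 12  [len(C.depth) + 8]
12. n5.cnt = false  [f.tag > 17]
13. n2.val = 29  [C₁.val + 17]
14. n2.cnt = true  [S.acc == false]
15. n7.pre = "qv"  ["qv"]
16. n7.fin = -8  [B.ok - 7]
17. n8.lab = 2  [terminal]
18. n7.key = false  [a.lab == D.fin]
19. n1.val = 28  [len(B.idx) + 26]
20. n9.env = true  [terminal]
21. n10.fin = 17  [B.val - 11]
22. n10.live = 19  [19]
23. n12.lab = false  [false]
24. n12.depth = "zq"  ["zq"]
25. n13.lab = 2  [terminal]
26. n14.mk = 8  [terminal]
27. n15.env = true  [terminal]
28. n12.val = 21  [a.lab * 3 + 15]
29. n12.cnt = false  [a.lab > 2]
30. n16.env = true  [terminal]
31. n11.acc = true  [C.cnt == false]
32. n11.pre = true  [g.env == true]
33. n10.val = true  [S.acc == true]
34. n0.acc = true  [B.val > 27]
35. n0.pre = true  [B.val > 27]

29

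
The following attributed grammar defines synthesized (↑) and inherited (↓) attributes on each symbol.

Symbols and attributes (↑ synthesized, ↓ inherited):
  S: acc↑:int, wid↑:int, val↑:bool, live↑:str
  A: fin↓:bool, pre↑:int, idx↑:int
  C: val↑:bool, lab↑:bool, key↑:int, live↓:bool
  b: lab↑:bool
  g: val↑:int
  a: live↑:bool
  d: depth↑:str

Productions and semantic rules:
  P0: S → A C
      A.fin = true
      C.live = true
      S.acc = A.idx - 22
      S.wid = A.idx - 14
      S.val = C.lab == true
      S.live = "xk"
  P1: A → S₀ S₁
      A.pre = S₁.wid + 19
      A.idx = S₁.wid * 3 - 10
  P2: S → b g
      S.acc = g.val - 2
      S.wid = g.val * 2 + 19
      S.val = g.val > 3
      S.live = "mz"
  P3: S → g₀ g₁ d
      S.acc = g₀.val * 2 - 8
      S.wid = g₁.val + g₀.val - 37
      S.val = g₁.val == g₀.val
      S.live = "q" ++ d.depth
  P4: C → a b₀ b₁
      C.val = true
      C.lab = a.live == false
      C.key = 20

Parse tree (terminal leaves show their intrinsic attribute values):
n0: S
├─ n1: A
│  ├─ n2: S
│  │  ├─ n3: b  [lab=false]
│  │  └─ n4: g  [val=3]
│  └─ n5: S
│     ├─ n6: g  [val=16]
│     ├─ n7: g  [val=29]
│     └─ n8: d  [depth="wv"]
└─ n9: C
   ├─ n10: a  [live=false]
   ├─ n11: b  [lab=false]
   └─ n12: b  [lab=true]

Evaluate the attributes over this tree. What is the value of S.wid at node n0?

0

1. n1.fin = true  [true]
2. n3.lab = false  [terminal]
3. n4.val = 3  [terminal]
4. n2.acc = 1  [g.val - 2]
5. n2.wid = 25  [g.val * 2 + 19]
6. n2.val = false  [g.val > 3]
7. n2.live = "mz"  ["mz"]
8. n6.val = 16  [terminal]
9. n7.val = 29  [terminal]
10. n8.depth = "wv"  [terminal]
11. n5.acc = 24  [g₀.val * 2 - 8]
12. n5.wid = 8  [g₁.val + g₀.val - 37]
13. n5.val = false  [g₁.val == g₀.val]
14. n5.live = "qwv"  ["q" ++ d.depth]
15. n1.pre = 27  [S₁.wid + 19]
16. n1.idx = 14  [S₁.wid * 3 - 10]
17. n9.live = true  [true]
18. n10.live = false  [terminal]
19. n11.lab = false  [terminal]
20. n12.lab = true  [terminal]
21. n9.val = true  [true]
22. n9.lab = true  [a.live == false]
23. n9.key = 20  [20]
24. n0.acc = -8  [A.idx - 22]
25. n0.wid = 0  [A.idx - 14]
26. n0.val = true  [C.lab == true]
27. n0.live = "xk"  ["xk"]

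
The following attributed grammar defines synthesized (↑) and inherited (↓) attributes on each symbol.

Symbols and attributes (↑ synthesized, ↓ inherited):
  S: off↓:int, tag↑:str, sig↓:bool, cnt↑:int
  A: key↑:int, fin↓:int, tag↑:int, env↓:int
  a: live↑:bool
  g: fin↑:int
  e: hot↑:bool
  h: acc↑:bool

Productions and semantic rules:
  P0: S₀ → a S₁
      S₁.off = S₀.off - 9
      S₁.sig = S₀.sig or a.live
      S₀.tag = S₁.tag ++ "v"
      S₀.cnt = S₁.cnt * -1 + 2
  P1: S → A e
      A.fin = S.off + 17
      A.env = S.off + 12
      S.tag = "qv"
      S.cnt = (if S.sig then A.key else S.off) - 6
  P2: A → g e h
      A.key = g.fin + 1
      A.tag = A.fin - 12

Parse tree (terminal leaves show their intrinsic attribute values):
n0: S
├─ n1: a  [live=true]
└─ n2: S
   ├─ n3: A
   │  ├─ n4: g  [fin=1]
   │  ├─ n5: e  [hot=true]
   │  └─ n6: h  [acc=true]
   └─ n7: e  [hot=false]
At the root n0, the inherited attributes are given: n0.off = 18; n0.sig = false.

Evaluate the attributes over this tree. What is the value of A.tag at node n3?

14

1. n0.off = 18  [given at root]
2. n0.sig = false  [given at root]
3. n1.live = true  [terminal]
4. n2.off = 9  [S₀.off - 9]
5. n2.sig = true  [S₀.sig or a.live]
6. n3.fin = 26  [S.off + 17]
7. n3.env = 21  [S.off + 12]
8. n4.fin = 1  [terminal]
9. n5.hot = true  [terminal]
10. n6.acc = true  [terminal]
11. n3.key = 2  [g.fin + 1]
12. n3.tag = 14  [A.fin - 12]
13. n7.hot = false  [terminal]
14. n2.tag = "qv"  ["qv"]
15. n2.cnt = -4  [(if S.sig then A.key else S.off) - 6]
16. n0.tag = "qvv"  [S₁.tag ++ "v"]
17. n0.cnt = 6  [S₁.cnt * -1 + 2]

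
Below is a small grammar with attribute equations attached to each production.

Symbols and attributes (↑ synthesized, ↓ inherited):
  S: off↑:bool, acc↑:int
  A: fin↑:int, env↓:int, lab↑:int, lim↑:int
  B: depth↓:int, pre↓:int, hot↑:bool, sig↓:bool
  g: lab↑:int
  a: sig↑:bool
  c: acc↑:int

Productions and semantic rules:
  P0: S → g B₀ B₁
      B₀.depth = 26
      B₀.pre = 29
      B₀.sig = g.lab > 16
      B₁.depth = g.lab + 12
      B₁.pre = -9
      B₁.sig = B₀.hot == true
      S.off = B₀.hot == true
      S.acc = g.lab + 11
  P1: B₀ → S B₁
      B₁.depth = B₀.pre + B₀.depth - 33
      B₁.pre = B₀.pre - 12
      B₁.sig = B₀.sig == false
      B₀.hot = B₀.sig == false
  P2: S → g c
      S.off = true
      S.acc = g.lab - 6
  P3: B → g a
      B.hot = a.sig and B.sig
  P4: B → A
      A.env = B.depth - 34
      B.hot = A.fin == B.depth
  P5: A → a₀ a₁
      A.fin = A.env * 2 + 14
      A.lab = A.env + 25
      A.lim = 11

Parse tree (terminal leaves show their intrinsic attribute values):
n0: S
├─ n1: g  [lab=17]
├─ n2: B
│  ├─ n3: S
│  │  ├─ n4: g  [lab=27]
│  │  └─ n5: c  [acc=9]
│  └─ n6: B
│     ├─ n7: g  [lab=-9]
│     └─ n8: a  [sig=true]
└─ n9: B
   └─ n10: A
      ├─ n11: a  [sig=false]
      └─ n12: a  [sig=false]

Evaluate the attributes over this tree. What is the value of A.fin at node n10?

1. n1.lab = 17  [terminal]
2. n2.depth = 26  [26]
3. n2.pre = 29  [29]
4. n2.sig = true  [g.lab > 16]
5. n4.lab = 27  [terminal]
6. n5.acc = 9  [terminal]
7. n3.off = true  [true]
8. n3.acc = 21  [g.lab - 6]
9. n6.depth = 22  [B₀.pre + B₀.depth - 33]
10. n6.pre = 17  [B₀.pre - 12]
11. n6.sig = false  [B₀.sig == false]
12. n7.lab = -9  [terminal]
13. n8.sig = true  [terminal]
14. n6.hot = false  [a.sig and B.sig]
15. n2.hot = false  [B₀.sig == false]
16. n9.depth = 29  [g.lab + 12]
17. n9.pre = -9  [-9]
18. n9.sig = false  [B₀.hot == true]
19. n10.env = -5  [B.depth - 34]
20. n11.sig = false  [terminal]
21. n12.sig = false  [terminal]
22. n10.fin = 4  [A.env * 2 + 14]
23. n10.lab = 20  [A.env + 25]
24. n10.lim = 11  [11]
25. n9.hot = false  [A.fin == B.depth]
26. n0.off = false  [B₀.hot == true]
27. n0.acc = 28  [g.lab + 11]

4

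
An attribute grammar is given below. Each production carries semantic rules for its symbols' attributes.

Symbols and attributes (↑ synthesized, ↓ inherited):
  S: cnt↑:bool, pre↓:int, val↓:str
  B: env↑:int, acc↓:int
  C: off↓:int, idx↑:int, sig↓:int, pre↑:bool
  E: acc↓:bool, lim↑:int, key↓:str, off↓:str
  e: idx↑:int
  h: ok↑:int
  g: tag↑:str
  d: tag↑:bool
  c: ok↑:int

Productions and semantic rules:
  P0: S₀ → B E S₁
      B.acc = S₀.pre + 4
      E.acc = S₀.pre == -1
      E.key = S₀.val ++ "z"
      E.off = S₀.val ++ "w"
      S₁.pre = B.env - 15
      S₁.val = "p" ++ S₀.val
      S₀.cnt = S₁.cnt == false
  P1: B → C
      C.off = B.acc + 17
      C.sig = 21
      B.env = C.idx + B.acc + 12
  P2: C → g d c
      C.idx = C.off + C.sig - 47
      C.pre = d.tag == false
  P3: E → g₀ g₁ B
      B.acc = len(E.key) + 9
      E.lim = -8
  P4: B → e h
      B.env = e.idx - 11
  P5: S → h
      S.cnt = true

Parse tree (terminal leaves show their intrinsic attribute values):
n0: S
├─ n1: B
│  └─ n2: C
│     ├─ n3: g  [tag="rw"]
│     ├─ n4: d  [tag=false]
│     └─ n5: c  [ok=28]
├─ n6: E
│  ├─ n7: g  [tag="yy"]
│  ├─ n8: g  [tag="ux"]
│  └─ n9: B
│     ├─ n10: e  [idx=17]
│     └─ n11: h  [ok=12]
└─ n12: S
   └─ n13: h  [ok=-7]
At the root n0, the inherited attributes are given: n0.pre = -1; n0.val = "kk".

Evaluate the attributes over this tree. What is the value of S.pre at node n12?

1. n0.pre = -1  [given at root]
2. n0.val = "kk"  [given at root]
3. n1.acc = 3  [S₀.pre + 4]
4. n2.off = 20  [B.acc + 17]
5. n2.sig = 21  [21]
6. n3.tag = "rw"  [terminal]
7. n4.tag = false  [terminal]
8. n5.ok = 28  [terminal]
9. n2.idx = -6  [C.off + C.sig - 47]
10. n2.pre = true  [d.tag == false]
11. n1.env = 9  [C.idx + B.acc + 12]
12. n6.acc = true  [S₀.pre == -1]
13. n6.key = "kkz"  [S₀.val ++ "z"]
14. n6.off = "kkw"  [S₀.val ++ "w"]
15. n7.tag = "yy"  [terminal]
16. n8.tag = "ux"  [terminal]
17. n9.acc = 12  [len(E.key) + 9]
18. n10.idx = 17  [terminal]
19. n11.ok = 12  [terminal]
20. n9.env = 6  [e.idx - 11]
21. n6.lim = -8  [-8]
22. n12.pre = -6  [B.env - 15]
23. n12.val = "pkk"  ["p" ++ S₀.val]
24. n13.ok = -7  [terminal]
25. n12.cnt = true  [true]
26. n0.cnt = false  [S₁.cnt == false]

-6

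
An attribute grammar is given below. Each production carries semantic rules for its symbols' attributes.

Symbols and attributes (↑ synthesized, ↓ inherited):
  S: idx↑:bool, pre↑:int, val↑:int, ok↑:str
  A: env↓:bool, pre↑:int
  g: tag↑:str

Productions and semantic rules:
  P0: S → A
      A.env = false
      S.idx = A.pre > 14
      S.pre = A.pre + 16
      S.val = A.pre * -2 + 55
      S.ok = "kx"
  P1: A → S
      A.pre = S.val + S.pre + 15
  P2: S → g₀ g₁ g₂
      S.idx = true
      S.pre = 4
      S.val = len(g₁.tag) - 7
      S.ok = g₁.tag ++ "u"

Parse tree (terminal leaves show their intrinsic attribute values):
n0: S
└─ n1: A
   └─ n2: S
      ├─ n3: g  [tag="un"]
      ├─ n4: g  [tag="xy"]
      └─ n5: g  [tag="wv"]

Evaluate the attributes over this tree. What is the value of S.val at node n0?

1. n1.env = false  [false]
2. n3.tag = "un"  [terminal]
3. n4.tag = "xy"  [terminal]
4. n5.tag = "wv"  [terminal]
5. n2.idx = true  [true]
6. n2.pre = 4  [4]
7. n2.val = -5  [len(g₁.tag) - 7]
8. n2.ok = "xyu"  [g₁.tag ++ "u"]
9. n1.pre = 14  [S.val + S.pre + 15]
10. n0.idx = false  [A.pre > 14]
11. n0.pre = 30  [A.pre + 16]
12. n0.val = 27  [A.pre * -2 + 55]
13. n0.ok = "kx"  ["kx"]

27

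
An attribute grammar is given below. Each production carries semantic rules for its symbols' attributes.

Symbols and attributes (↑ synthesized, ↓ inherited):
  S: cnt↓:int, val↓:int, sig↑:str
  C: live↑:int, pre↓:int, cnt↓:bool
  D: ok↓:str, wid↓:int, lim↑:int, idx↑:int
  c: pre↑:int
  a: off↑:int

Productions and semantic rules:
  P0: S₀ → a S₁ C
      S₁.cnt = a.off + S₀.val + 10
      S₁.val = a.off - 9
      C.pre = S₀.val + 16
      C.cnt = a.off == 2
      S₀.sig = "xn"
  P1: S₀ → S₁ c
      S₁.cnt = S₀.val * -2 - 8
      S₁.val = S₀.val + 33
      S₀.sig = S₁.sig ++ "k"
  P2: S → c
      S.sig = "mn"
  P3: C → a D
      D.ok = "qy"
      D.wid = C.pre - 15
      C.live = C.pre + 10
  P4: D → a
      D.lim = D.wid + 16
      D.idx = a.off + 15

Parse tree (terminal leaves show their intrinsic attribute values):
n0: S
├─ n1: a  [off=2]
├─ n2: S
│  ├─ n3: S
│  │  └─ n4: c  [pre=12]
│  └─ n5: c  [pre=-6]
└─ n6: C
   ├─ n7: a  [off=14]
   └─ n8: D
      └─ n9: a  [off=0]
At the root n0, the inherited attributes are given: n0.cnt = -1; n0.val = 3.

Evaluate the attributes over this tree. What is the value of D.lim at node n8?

1. n0.cnt = -1  [given at root]
2. n0.val = 3  [given at root]
3. n1.off = 2  [terminal]
4. n2.cnt = 15  [a.off + S₀.val + 10]
5. n2.val = -7  [a.off - 9]
6. n3.cnt = 6  [S₀.val * -2 - 8]
7. n3.val = 26  [S₀.val + 33]
8. n4.pre = 12  [terminal]
9. n3.sig = "mn"  ["mn"]
10. n5.pre = -6  [terminal]
11. n2.sig = "mnk"  [S₁.sig ++ "k"]
12. n6.pre = 19  [S₀.val + 16]
13. n6.cnt = true  [a.off == 2]
14. n7.off = 14  [terminal]
15. n8.ok = "qy"  ["qy"]
16. n8.wid = 4  [C.pre - 15]
17. n9.off = 0  [terminal]
18. n8.lim = 20  [D.wid + 16]
19. n8.idx = 15  [a.off + 15]
20. n6.live = 29  [C.pre + 10]
21. n0.sig = "xn"  ["xn"]

20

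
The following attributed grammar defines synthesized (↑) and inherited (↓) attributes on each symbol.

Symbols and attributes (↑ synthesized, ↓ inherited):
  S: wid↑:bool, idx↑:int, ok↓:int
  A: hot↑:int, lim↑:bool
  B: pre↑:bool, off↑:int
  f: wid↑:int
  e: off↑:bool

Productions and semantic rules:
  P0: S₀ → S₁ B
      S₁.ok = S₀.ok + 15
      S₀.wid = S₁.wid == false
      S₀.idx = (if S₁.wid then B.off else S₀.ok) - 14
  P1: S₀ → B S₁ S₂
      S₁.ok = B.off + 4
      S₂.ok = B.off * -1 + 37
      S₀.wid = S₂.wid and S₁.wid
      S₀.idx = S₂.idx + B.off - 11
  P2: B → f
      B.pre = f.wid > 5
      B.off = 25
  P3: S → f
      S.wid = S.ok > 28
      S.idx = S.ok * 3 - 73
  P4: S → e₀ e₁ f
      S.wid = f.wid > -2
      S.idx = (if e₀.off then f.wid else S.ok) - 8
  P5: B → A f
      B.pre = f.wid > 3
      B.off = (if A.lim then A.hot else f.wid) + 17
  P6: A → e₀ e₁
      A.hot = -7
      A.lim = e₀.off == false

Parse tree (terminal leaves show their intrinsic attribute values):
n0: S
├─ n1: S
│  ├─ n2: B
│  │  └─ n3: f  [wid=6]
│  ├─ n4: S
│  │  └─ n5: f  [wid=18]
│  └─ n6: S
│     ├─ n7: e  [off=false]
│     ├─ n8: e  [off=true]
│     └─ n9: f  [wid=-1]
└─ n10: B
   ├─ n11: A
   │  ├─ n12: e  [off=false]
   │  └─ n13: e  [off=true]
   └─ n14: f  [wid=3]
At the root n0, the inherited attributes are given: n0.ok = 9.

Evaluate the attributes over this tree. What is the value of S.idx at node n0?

-4

1. n0.ok = 9  [given at root]
2. n1.ok = 24  [S₀.ok + 15]
3. n3.wid = 6  [terminal]
4. n2.pre = true  [f.wid > 5]
5. n2.off = 25  [25]
6. n4.ok = 29  [B.off + 4]
7. n5.wid = 18  [terminal]
8. n4.wid = true  [S.ok > 28]
9. n4.idx = 14  [S.ok * 3 - 73]
10. n6.ok = 12  [B.off * -1 + 37]
11. n7.off = false  [terminal]
12. n8.off = true  [terminal]
13. n9.wid = -1  [terminal]
14. n6.wid = true  [f.wid > -2]
15. n6.idx = 4  [(if e₀.off then f.wid else S.ok) - 8]
16. n1.wid = true  [S₂.wid and S₁.wid]
17. n1.idx = 18  [S₂.idx + B.off - 11]
18. n12.off = false  [terminal]
19. n13.off = true  [terminal]
20. n11.hot = -7  [-7]
21. n11.lim = true  [e₀.off == false]
22. n14.wid = 3  [terminal]
23. n10.pre = false  [f.wid > 3]
24. n10.off = 10  [(if A.lim then A.hot else f.wid) + 17]
25. n0.wid = false  [S₁.wid == false]
26. n0.idx = -4  [(if S₁.wid then B.off else S₀.ok) - 14]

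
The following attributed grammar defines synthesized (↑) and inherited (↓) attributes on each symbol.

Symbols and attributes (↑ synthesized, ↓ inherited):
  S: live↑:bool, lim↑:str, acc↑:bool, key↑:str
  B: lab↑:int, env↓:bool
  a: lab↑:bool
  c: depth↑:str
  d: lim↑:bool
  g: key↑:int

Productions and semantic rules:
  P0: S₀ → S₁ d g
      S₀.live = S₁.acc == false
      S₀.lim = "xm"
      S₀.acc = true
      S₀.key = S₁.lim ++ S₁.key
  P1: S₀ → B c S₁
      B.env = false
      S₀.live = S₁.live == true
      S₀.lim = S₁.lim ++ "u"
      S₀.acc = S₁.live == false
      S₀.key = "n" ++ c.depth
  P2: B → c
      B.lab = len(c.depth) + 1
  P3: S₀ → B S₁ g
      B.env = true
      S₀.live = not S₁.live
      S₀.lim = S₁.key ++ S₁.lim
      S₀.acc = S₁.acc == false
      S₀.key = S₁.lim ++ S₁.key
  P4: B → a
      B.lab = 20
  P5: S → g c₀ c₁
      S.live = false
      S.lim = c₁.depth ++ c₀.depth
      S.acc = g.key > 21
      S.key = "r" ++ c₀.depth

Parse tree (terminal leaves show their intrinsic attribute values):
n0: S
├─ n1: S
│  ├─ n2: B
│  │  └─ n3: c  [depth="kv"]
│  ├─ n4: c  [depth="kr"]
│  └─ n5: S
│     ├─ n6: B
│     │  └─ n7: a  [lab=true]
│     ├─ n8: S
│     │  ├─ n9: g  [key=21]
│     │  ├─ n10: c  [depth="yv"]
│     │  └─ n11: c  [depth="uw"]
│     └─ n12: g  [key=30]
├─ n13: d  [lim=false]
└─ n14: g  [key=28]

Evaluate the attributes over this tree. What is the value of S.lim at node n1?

"ryvuwyvu"

1. n2.env = false  [false]
2. n3.depth = "kv"  [terminal]
3. n2.lab = 3  [len(c.depth) + 1]
4. n4.depth = "kr"  [terminal]
5. n6.env = true  [true]
6. n7.lab = true  [terminal]
7. n6.lab = 20  [20]
8. n9.key = 21  [terminal]
9. n10.depth = "yv"  [terminal]
10. n11.depth = "uw"  [terminal]
11. n8.live = false  [false]
12. n8.lim = "uwyv"  [c₁.depth ++ c₀.depth]
13. n8.acc = false  [g.key > 21]
14. n8.key = "ryv"  ["r" ++ c₀.depth]
15. n12.key = 30  [terminal]
16. n5.live = true  [not S₁.live]
17. n5.lim = "ryvuwyv"  [S₁.key ++ S₁.lim]
18. n5.acc = true  [S₁.acc == false]
19. n5.key = "uwyvryv"  [S₁.lim ++ S₁.key]
20. n1.live = true  [S₁.live == true]
21. n1.lim = "ryvuwyvu"  [S₁.lim ++ "u"]
22. n1.acc = false  [S₁.live == false]
23. n1.key = "nkr"  ["n" ++ c.depth]
24. n13.lim = false  [terminal]
25. n14.key = 28  [terminal]
26. n0.live = true  [S₁.acc == false]
27. n0.lim = "xm"  ["xm"]
28. n0.acc = true  [true]
29. n0.key = "ryvuwyvunkr"  [S₁.lim ++ S₁.key]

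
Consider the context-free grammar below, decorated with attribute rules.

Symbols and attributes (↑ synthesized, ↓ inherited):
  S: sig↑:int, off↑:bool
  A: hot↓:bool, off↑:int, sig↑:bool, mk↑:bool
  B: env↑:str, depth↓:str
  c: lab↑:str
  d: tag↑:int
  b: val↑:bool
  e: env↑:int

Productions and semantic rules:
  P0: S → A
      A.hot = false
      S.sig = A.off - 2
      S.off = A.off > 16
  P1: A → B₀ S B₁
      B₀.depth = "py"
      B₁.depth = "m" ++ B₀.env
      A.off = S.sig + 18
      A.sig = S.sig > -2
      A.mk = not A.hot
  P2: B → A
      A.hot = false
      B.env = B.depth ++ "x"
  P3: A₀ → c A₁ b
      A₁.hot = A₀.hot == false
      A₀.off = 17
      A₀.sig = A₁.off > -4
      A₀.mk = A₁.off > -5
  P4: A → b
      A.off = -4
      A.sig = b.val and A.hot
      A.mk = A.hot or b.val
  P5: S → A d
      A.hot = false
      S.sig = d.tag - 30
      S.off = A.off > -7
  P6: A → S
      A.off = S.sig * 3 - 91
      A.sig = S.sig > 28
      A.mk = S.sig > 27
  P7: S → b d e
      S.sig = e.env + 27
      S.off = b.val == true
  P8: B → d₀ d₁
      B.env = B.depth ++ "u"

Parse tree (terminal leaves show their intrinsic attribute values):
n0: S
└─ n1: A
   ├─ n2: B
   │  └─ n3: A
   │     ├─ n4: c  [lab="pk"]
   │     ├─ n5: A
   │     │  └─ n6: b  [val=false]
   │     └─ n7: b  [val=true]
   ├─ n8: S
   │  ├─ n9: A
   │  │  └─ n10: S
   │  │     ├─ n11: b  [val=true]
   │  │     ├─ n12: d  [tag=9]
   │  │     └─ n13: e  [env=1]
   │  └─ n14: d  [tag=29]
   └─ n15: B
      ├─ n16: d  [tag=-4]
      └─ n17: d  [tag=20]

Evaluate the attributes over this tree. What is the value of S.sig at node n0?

1. n1.hot = false  [false]
2. n2.depth = "py"  ["py"]
3. n3.hot = false  [false]
4. n4.lab = "pk"  [terminal]
5. n5.hot = true  [A₀.hot == false]
6. n6.val = false  [terminal]
7. n5.off = -4  [-4]
8. n5.sig = false  [b.val and A.hot]
9. n5.mk = true  [A.hot or b.val]
10. n7.val = true  [terminal]
11. n3.off = 17  [17]
12. n3.sig = false  [A₁.off > -4]
13. n3.mk = true  [A₁.off > -5]
14. n2.env = "pyx"  [B.depth ++ "x"]
15. n9.hot = false  [false]
16. n11.val = true  [terminal]
17. n12.tag = 9  [terminal]
18. n13.env = 1  [terminal]
19. n10.sig = 28  [e.env + 27]
20. n10.off = true  [b.val == true]
21. n9.off = -7  [S.sig * 3 - 91]
22. n9.sig = false  [S.sig > 28]
23. n9.mk = true  [S.sig > 27]
24. n14.tag = 29  [terminal]
25. n8.sig = -1  [d.tag - 30]
26. n8.off = false  [A.off > -7]
27. n15.depth = "mpyx"  ["m" ++ B₀.env]
28. n16.tag = -4  [terminal]
29. n17.tag = 20  [terminal]
30. n15.env = "mpyxu"  [B.depth ++ "u"]
31. n1.off = 17  [S.sig + 18]
32. n1.sig = true  [S.sig > -2]
33. n1.mk = true  [not A.hot]
34. n0.sig = 15  [A.off - 2]
35. n0.off = true  [A.off > 16]

15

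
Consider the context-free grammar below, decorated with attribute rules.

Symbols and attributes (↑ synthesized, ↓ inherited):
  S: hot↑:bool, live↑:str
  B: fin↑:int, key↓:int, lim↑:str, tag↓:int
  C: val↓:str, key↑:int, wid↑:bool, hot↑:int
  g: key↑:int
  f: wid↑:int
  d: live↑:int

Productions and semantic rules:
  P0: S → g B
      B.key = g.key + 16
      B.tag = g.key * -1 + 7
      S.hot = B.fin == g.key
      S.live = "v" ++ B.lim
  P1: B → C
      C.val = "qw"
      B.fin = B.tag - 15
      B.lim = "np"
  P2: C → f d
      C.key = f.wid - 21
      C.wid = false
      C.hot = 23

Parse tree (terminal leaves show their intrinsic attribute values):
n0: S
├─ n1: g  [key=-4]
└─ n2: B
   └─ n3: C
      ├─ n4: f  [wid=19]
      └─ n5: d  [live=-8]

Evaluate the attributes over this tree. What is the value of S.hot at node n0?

1. n1.key = -4  [terminal]
2. n2.key = 12  [g.key + 16]
3. n2.tag = 11  [g.key * -1 + 7]
4. n3.val = "qw"  ["qw"]
5. n4.wid = 19  [terminal]
6. n5.live = -8  [terminal]
7. n3.key = -2  [f.wid - 21]
8. n3.wid = false  [false]
9. n3.hot = 23  [23]
10. n2.fin = -4  [B.tag - 15]
11. n2.lim = "np"  ["np"]
12. n0.hot = true  [B.fin == g.key]
13. n0.live = "vnp"  ["v" ++ B.lim]

true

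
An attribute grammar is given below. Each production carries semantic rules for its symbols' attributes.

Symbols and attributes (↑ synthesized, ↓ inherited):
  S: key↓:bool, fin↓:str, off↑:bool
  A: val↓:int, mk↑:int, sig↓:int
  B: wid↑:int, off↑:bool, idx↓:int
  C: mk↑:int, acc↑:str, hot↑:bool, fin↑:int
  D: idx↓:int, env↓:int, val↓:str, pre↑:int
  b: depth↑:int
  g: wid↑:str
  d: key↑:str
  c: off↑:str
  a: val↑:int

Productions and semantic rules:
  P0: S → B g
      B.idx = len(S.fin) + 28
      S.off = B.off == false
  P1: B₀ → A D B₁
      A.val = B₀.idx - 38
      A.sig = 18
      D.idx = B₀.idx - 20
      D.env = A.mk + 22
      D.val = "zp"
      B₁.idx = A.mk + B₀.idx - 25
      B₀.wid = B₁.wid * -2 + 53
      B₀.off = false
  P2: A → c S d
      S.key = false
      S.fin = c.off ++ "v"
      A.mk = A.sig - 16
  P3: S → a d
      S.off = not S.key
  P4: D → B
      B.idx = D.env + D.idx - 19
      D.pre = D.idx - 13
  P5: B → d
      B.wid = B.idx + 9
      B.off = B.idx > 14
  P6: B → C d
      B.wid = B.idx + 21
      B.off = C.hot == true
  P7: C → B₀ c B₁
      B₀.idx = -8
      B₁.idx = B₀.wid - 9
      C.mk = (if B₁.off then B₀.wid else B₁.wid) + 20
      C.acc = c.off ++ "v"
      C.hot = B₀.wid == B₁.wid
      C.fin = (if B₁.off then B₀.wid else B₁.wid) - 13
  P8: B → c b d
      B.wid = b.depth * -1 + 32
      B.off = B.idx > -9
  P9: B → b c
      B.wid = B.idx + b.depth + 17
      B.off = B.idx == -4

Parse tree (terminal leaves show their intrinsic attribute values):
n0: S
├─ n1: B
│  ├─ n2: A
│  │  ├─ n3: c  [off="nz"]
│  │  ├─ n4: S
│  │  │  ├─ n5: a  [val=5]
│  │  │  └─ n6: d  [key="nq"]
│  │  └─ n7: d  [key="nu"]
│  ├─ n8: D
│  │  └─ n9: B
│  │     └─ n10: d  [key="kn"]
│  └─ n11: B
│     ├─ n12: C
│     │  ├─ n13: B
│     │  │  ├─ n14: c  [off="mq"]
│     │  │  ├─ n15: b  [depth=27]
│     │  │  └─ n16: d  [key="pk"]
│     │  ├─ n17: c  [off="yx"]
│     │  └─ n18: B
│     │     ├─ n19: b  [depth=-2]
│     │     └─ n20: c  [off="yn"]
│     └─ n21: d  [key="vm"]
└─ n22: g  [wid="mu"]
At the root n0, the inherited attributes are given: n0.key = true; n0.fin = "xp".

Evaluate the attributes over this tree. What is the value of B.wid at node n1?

-3

1. n0.key = true  [given at root]
2. n0.fin = "xp"  [given at root]
3. n1.idx = 30  [len(S.fin) + 28]
4. n2.val = -8  [B₀.idx - 38]
5. n2.sig = 18  [18]
6. n3.off = "nz"  [terminal]
7. n4.key = false  [false]
8. n4.fin = "nzv"  [c.off ++ "v"]
9. n5.val = 5  [terminal]
10. n6.key = "nq"  [terminal]
11. n4.off = true  [not S.key]
12. n7.key = "nu"  [terminal]
13. n2.mk = 2  [A.sig - 16]
14. n8.idx = 10  [B₀.idx - 20]
15. n8.env = 24  [A.mk + 22]
16. n8.val = "zp"  ["zp"]
17. n9.idx = 15  [D.env + D.idx - 19]
18. n10.key = "kn"  [terminal]
19. n9.wid = 24  [B.idx + 9]
20. n9.off = true  [B.idx > 14]
21. n8.pre = -3  [D.idx - 13]
22. n11.idx = 7  [A.mk + B₀.idx - 25]
23. n13.idx = -8  [-8]
24. n14.off = "mq"  [terminal]
25. n15.depth = 27  [terminal]
26. n16.key = "pk"  [terminal]
27. n13.wid = 5  [b.depth * -1 + 32]
28. n13.off = true  [B.idx > -9]
29. n17.off = "yx"  [terminal]
30. n18.idx = -4  [B₀.wid - 9]
31. n19.depth = -2  [terminal]
32. n20.off = "yn"  [terminal]
33. n18.wid = 11  [B.idx + b.depth + 17]
34. n18.off = true  [B.idx == -4]
35. n12.mk = 25  [(if B₁.off then B₀.wid else B₁.wid) + 20]
36. n12.acc = "yxv"  [c.off ++ "v"]
37. n12.hot = false  [B₀.wid == B₁.wid]
38. n12.fin = -8  [(if B₁.off then B₀.wid else B₁.wid) - 13]
39. n21.key = "vm"  [terminal]
40. n11.wid = 28  [B.idx + 21]
41. n11.off = false  [C.hot == true]
42. n1.wid = -3  [B₁.wid * -2 + 53]
43. n1.off = false  [false]
44. n22.wid = "mu"  [terminal]
45. n0.off = true  [B.off == false]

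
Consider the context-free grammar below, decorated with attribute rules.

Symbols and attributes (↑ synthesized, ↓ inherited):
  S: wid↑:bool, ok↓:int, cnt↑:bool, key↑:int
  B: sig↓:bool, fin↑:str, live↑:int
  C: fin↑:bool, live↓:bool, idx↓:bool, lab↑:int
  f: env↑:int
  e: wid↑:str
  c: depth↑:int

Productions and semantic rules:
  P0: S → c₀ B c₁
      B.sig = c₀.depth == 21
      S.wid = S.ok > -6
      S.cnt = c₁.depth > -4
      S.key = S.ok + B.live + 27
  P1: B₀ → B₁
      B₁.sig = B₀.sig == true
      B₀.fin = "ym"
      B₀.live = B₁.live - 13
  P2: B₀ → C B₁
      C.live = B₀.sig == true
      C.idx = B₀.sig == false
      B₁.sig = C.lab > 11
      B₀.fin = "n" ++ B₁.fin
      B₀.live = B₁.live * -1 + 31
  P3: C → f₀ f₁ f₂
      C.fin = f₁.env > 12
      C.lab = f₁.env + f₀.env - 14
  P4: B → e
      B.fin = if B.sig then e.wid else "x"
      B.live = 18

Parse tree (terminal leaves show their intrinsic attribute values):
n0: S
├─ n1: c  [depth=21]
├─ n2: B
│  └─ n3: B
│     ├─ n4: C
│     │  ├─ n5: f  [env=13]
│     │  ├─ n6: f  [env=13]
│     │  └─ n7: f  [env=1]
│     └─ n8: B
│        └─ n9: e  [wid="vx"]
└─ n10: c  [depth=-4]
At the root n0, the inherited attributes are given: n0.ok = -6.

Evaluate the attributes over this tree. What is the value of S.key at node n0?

21

1. n0.ok = -6  [given at root]
2. n1.depth = 21  [terminal]
3. n2.sig = true  [c₀.depth == 21]
4. n3.sig = true  [B₀.sig == true]
5. n4.live = true  [B₀.sig == true]
6. n4.idx = false  [B₀.sig == false]
7. n5.env = 13  [terminal]
8. n6.env = 13  [terminal]
9. n7.env = 1  [terminal]
10. n4.fin = true  [f₁.env > 12]
11. n4.lab = 12  [f₁.env + f₀.env - 14]
12. n8.sig = true  [C.lab > 11]
13. n9.wid = "vx"  [terminal]
14. n8.fin = "vx"  [if B.sig then e.wid else "x"]
15. n8.live = 18  [18]
16. n3.fin = "nvx"  ["n" ++ B₁.fin]
17. n3.live = 13  [B₁.live * -1 + 31]
18. n2.fin = "ym"  ["ym"]
19. n2.live = 0  [B₁.live - 13]
20. n10.depth = -4  [terminal]
21. n0.wid = false  [S.ok > -6]
22. n0.cnt = false  [c₁.depth > -4]
23. n0.key = 21  [S.ok + B.live + 27]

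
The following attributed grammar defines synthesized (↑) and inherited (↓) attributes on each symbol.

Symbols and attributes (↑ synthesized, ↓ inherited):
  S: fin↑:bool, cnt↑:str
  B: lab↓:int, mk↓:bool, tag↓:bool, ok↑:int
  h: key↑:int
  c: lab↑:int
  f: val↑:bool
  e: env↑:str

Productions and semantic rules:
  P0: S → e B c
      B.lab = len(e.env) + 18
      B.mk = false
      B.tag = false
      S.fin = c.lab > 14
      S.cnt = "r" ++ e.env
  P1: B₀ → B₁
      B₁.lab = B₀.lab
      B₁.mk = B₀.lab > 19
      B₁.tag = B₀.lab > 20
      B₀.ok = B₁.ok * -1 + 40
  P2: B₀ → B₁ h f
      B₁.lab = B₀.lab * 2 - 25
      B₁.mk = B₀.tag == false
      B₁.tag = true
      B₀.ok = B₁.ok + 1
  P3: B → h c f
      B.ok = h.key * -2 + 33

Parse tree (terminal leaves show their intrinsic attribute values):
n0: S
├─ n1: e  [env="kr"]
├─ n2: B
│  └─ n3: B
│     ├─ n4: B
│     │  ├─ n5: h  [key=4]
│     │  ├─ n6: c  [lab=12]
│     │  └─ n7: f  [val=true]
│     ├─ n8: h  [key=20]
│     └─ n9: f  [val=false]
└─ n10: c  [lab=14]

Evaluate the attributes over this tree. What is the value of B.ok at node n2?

14

1. n1.env = "kr"  [terminal]
2. n2.lab = 20  [len(e.env) + 18]
3. n2.mk = false  [false]
4. n2.tag = false  [false]
5. n3.lab = 20  [B₀.lab]
6. n3.mk = true  [B₀.lab > 19]
7. n3.tag = false  [B₀.lab > 20]
8. n4.lab = 15  [B₀.lab * 2 - 25]
9. n4.mk = true  [B₀.tag == false]
10. n4.tag = true  [true]
11. n5.key = 4  [terminal]
12. n6.lab = 12  [terminal]
13. n7.val = true  [terminal]
14. n4.ok = 25  [h.key * -2 + 33]
15. n8.key = 20  [terminal]
16. n9.val = false  [terminal]
17. n3.ok = 26  [B₁.ok + 1]
18. n2.ok = 14  [B₁.ok * -1 + 40]
19. n10.lab = 14  [terminal]
20. n0.fin = false  [c.lab > 14]
21. n0.cnt = "rkr"  ["r" ++ e.env]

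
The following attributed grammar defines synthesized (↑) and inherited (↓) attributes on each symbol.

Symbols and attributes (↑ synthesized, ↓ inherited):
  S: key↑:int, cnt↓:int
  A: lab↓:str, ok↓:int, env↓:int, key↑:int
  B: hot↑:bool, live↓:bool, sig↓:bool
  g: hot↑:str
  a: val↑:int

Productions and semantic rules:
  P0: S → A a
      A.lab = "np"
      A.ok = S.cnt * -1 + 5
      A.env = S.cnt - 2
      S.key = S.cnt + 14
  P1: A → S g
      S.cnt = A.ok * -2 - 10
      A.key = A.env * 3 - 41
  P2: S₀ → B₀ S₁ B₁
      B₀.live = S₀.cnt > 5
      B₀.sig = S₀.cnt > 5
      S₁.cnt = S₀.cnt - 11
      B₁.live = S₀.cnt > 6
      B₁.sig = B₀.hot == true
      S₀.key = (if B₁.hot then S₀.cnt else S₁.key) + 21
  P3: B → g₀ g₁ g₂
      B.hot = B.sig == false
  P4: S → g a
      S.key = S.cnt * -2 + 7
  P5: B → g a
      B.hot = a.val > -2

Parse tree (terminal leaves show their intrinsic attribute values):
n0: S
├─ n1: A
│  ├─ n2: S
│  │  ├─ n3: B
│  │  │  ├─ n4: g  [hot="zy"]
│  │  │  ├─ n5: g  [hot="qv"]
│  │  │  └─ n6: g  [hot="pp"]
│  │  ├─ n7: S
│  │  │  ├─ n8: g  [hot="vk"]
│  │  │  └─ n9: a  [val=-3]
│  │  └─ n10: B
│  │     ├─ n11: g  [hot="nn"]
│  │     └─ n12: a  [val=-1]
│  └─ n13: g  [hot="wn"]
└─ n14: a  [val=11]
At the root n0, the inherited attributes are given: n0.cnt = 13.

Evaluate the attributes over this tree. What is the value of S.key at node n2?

27

1. n0.cnt = 13  [given at root]
2. n1.lab = "np"  ["np"]
3. n1.ok = -8  [S.cnt * -1 + 5]
4. n1.env = 11  [S.cnt - 2]
5. n2.cnt = 6  [A.ok * -2 - 10]
6. n3.live = true  [S₀.cnt > 5]
7. n3.sig = true  [S₀.cnt > 5]
8. n4.hot = "zy"  [terminal]
9. n5.hot = "qv"  [terminal]
10. n6.hot = "pp"  [terminal]
11. n3.hot = false  [B.sig == false]
12. n7.cnt = -5  [S₀.cnt - 11]
13. n8.hot = "vk"  [terminal]
14. n9.val = -3  [terminal]
15. n7.key = 17  [S.cnt * -2 + 7]
16. n10.live = false  [S₀.cnt > 6]
17. n10.sig = false  [B₀.hot == true]
18. n11.hot = "nn"  [terminal]
19. n12.val = -1  [terminal]
20. n10.hot = true  [a.val > -2]
21. n2.key = 27  [(if B₁.hot then S₀.cnt else S₁.key) + 21]
22. n13.hot = "wn"  [terminal]
23. n1.key = -8  [A.env * 3 - 41]
24. n14.val = 11  [terminal]
25. n0.key = 27  [S.cnt + 14]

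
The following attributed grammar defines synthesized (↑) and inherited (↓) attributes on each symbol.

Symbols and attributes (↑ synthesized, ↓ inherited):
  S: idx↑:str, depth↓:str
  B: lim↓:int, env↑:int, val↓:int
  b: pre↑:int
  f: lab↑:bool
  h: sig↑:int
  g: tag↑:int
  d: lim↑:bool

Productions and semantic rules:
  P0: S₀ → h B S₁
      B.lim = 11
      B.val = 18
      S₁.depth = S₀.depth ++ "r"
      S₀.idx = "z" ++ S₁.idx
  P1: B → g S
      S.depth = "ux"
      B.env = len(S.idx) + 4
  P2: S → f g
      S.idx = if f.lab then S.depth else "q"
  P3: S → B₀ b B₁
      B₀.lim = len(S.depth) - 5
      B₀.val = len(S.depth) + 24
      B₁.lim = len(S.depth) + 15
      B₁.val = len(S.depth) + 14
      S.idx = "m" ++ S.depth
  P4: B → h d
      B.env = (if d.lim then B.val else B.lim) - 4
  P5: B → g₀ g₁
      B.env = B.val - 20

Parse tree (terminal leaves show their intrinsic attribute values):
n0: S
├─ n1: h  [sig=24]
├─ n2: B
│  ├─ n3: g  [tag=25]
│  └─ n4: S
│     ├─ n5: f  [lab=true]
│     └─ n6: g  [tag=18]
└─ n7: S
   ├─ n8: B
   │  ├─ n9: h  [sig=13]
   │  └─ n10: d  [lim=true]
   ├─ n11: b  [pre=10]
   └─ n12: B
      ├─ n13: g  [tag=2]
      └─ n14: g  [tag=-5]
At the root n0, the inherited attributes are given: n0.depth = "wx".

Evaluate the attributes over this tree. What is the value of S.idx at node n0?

1. n0.depth = "wx"  [given at root]
2. n1.sig = 24  [terminal]
3. n2.lim = 11  [11]
4. n2.val = 18  [18]
5. n3.tag = 25  [terminal]
6. n4.depth = "ux"  ["ux"]
7. n5.lab = true  [terminal]
8. n6.tag = 18  [terminal]
9. n4.idx = "ux"  [if f.lab then S.depth else "q"]
10. n2.env = 6  [len(S.idx) + 4]
11. n7.depth = "wxr"  [S₀.depth ++ "r"]
12. n8.lim = -2  [len(S.depth) - 5]
13. n8.val = 27  [len(S.depth) + 24]
14. n9.sig = 13  [terminal]
15. n10.lim = true  [terminal]
16. n8.env = 23  [(if d.lim then B.val else B.lim) - 4]
17. n11.pre = 10  [terminal]
18. n12.lim = 18  [len(S.depth) + 15]
19. n12.val = 17  [len(S.depth) + 14]
20. n13.tag = 2  [terminal]
21. n14.tag = -5  [terminal]
22. n12.env = -3  [B.val - 20]
23. n7.idx = "mwxr"  ["m" ++ S.depth]
24. n0.idx = "zmwxr"  ["z" ++ S₁.idx]

"zmwxr"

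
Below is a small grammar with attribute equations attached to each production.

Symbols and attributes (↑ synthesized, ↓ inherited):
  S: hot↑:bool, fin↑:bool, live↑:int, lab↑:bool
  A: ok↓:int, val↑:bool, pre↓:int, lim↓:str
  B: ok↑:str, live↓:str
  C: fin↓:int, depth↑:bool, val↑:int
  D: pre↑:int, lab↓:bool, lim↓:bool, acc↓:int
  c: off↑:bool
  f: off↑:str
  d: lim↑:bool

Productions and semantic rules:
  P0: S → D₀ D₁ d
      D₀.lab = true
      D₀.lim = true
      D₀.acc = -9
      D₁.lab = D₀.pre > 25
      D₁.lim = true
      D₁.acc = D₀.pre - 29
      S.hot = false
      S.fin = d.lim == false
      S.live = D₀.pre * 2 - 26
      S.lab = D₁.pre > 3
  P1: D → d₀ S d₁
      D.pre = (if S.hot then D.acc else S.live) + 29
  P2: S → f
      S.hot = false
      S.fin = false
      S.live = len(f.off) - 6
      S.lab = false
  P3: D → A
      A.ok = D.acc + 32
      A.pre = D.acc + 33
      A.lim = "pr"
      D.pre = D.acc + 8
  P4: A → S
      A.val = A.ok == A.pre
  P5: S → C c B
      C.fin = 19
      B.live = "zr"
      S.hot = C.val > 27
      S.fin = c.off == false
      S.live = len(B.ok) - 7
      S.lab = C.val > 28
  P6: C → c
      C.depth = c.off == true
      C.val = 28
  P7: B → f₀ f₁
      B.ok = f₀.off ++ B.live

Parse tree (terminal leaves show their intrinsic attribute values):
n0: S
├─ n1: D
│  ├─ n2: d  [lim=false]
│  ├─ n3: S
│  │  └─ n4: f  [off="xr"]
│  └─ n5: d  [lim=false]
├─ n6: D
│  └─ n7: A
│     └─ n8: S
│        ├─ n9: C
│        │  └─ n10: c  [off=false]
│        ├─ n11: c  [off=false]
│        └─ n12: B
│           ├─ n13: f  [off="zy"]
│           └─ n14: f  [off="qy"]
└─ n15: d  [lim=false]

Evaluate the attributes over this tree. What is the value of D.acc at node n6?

-4

1. n1.lab = true  [true]
2. n1.lim = true  [true]
3. n1.acc = -9  [-9]
4. n2.lim = false  [terminal]
5. n4.off = "xr"  [terminal]
6. n3.hot = false  [false]
7. n3.fin = false  [false]
8. n3.live = -4  [len(f.off) - 6]
9. n3.lab = false  [false]
10. n5.lim = false  [terminal]
11. n1.pre = 25  [(if S.hot then D.acc else S.live) + 29]
12. n6.lab = false  [D₀.pre > 25]
13. n6.lim = true  [true]
14. n6.acc = -4  [D₀.pre - 29]
15. n7.ok = 28  [D.acc + 32]
16. n7.pre = 29  [D.acc + 33]
17. n7.lim = "pr"  ["pr"]
18. n9.fin = 19  [19]
19. n10.off = false  [terminal]
20. n9.depth = false  [c.off == true]
21. n9.val = 28  [28]
22. n11.off = false  [terminal]
23. n12.live = "zr"  ["zr"]
24. n13.off = "zy"  [terminal]
25. n14.off = "qy"  [terminal]
26. n12.ok = "zyzr"  [f₀.off ++ B.live]
27. n8.hot = true  [C.val > 27]
28. n8.fin = true  [c.off == false]
29. n8.live = -3  [len(B.ok) - 7]
30. n8.lab = false  [C.val > 28]
31. n7.val = false  [A.ok == A.pre]
32. n6.pre = 4  [D.acc + 8]
33. n15.lim = false  [terminal]
34. n0.hot = false  [false]
35. n0.fin = true  [d.lim == false]
36. n0.live = 24  [D₀.pre * 2 - 26]
37. n0.lab = true  [D₁.pre > 3]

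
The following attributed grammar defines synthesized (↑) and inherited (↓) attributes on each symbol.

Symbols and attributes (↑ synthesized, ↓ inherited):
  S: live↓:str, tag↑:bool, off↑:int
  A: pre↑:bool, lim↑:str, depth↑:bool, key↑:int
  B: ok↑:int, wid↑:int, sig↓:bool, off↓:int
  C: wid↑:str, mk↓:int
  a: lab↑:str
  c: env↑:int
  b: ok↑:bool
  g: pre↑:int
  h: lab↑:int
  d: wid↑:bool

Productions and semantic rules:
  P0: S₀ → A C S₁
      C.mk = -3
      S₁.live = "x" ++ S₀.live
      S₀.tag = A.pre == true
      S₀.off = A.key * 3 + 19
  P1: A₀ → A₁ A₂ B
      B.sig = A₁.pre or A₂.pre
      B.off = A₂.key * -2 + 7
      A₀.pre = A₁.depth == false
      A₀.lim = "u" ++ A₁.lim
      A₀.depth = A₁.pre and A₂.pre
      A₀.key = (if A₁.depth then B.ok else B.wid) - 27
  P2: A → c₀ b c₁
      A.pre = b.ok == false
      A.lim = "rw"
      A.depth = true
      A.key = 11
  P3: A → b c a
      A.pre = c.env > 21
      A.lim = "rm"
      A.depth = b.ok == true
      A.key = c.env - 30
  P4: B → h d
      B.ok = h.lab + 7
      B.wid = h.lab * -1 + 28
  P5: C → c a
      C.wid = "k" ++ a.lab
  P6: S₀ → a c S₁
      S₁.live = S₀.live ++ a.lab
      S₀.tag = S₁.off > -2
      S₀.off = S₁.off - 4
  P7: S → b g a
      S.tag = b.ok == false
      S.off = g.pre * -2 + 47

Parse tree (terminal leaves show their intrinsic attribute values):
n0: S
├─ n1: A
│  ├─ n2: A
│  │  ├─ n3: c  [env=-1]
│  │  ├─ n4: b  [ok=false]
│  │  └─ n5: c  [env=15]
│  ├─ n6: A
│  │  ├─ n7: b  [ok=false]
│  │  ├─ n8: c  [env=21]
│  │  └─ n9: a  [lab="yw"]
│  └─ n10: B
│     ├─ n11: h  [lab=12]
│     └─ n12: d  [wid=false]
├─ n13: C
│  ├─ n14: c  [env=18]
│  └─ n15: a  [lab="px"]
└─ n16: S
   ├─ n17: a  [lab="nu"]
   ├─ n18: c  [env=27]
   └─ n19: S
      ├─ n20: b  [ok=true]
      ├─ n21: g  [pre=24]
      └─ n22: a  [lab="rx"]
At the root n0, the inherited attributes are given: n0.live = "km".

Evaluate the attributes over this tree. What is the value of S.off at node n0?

1. n0.live = "km"  [given at root]
2. n3.env = -1  [terminal]
3. n4.ok = false  [terminal]
4. n5.env = 15  [terminal]
5. n2.pre = true  [b.ok == false]
6. n2.lim = "rw"  ["rw"]
7. n2.depth = true  [true]
8. n2.key = 11  [11]
9. n7.ok = false  [terminal]
10. n8.env = 21  [terminal]
11. n9.lab = "yw"  [terminal]
12. n6.pre = false  [c.env > 21]
13. n6.lim = "rm"  ["rm"]
14. n6.depth = false  [b.ok == true]
15. n6.key = -9  [c.env - 30]
16. n10.sig = true  [A₁.pre or A₂.pre]
17. n10.off = 25  [A₂.key * -2 + 7]
18. n11.lab = 12  [terminal]
19. n12.wid = false  [terminal]
20. n10.ok = 19  [h.lab + 7]
21. n10.wid = 16  [h.lab * -1 + 28]
22. n1.pre = false  [A₁.depth == false]
23. n1.lim = "urw"  ["u" ++ A₁.lim]
24. n1.depth = false  [A₁.pre and A₂.pre]
25. n1.key = -8  [(if A₁.depth then B.ok else B.wid) - 27]
26. n13.mk = -3  [-3]
27. n14.env = 18  [terminal]
28. n15.lab = "px"  [terminal]
29. n13.wid = "kpx"  ["k" ++ a.lab]
30. n16.live = "xkm"  ["x" ++ S₀.live]
31. n17.lab = "nu"  [terminal]
32. n18.env = 27  [terminal]
33. n19.live = "xkmnu"  [S₀.live ++ a.lab]
34. n20.ok = true  [terminal]
35. n21.pre = 24  [terminal]
36. n22.lab = "rx"  [terminal]
37. n19.tag = false  [b.ok == false]
38. n19.off = -1  [g.pre * -2 + 47]
39. n16.tag = true  [S₁.off > -2]
40. n16.off = -5  [S₁.off - 4]
41. n0.tag = false  [A.pre == true]
42. n0.off = -5  [A.key * 3 + 19]

-5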